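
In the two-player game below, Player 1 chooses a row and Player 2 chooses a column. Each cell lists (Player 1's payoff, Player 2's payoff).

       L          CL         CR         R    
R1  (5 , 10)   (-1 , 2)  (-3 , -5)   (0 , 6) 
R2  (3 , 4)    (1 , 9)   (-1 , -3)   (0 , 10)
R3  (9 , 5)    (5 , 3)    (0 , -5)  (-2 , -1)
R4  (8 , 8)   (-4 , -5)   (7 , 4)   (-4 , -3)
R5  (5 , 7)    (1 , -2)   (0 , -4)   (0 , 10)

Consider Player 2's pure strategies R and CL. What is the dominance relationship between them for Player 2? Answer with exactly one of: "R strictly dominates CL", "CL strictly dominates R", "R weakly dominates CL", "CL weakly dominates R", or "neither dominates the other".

neither dominates the other

Compare R to CL across every action of Player 1: R1: 6>2, R2: 10>9, R3: -1<3, R4: -3>-5, R5: 10>-2.
R does better at R1, R2, R4, R5 but worse at R3; neither strategy dominates the other.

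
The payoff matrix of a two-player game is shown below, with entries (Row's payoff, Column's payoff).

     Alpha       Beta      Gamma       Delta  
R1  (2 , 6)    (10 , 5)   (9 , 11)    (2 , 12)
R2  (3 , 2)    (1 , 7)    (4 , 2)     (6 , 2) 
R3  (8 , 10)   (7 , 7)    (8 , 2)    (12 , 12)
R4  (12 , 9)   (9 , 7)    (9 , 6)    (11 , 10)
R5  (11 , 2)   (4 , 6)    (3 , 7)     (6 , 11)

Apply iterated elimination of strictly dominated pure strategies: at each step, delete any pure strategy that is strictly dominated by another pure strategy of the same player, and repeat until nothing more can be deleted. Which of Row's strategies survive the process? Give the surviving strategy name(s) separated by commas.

R3

Row's strategy R2 is strictly dominated by R3 (Alpha: 8>3, Beta: 7>1, Gamma: 8>4, Delta: 12>6) and is removed.
Row's strategy R5 is strictly dominated by R4 (Alpha: 12>11, Beta: 9>4, Gamma: 9>3, Delta: 11>6) and is removed.
For Column, Delta strictly dominates Alpha on the remaining rows (R1: 12>6, R3: 12>10, R4: 10>9); eliminate Alpha.
Column Beta is eliminated: Delta beats it against every remaining row (R1: 12>5, R3: 12>7, R4: 10>7).
Column Gamma is eliminated: Delta beats it against every remaining row (R1: 12>11, R3: 12>2, R4: 10>6).
Row's strategy R1 is strictly dominated by R3 (Delta: 12>2) and is removed.
Row's strategy R4 is strictly dominated by R3 (Delta: 12>11) and is removed.
Among the remaining strategies, none is strictly dominated by another pure strategy of the same player, so the elimination stops.
Surviving strategies — Row: {R3}; Column: {Delta}.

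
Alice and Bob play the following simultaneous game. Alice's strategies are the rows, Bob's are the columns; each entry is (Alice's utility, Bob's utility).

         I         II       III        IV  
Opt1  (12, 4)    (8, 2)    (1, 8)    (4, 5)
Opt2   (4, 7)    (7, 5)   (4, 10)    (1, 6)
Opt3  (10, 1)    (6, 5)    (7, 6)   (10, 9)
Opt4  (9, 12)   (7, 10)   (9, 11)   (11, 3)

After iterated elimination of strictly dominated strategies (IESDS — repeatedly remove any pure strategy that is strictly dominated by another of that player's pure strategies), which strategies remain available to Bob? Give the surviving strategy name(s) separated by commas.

I, III, IV

Bob's strategy II is strictly dominated by III (Opt1: 8>2, Opt2: 10>5, Opt3: 6>5, Opt4: 11>10) and is removed.
Alice's strategy Opt2 is strictly dominated by Opt3 (I: 10>4, III: 7>4, IV: 10>1) and is removed.
Among the remaining strategies, none is strictly dominated by another pure strategy of the same player, so the elimination stops.
Surviving strategies — Alice: {Opt1, Opt3, Opt4}; Bob: {I, III, IV}.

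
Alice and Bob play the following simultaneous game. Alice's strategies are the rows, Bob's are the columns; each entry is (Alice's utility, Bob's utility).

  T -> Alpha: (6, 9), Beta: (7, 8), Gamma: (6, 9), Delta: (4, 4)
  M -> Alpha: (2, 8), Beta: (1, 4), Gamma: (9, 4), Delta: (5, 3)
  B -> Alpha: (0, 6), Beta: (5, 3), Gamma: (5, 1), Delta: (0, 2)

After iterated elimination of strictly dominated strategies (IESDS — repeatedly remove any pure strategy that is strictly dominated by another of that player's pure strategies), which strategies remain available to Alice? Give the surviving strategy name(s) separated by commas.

T, M

For Alice, T strictly dominates B on the remaining columns (Alpha: 6>0, Beta: 7>5, Gamma: 6>5, Delta: 4>0); eliminate B.
Bob's strategy Beta is strictly dominated by Alpha (T: 9>8, M: 8>4) and is removed.
For Bob, Alpha strictly dominates Delta on the remaining rows (T: 9>4, M: 8>3); eliminate Delta.
Among the remaining strategies, none is strictly dominated by another pure strategy of the same player, so the elimination stops.
Surviving strategies — Alice: {T, M}; Bob: {Alpha, Gamma}.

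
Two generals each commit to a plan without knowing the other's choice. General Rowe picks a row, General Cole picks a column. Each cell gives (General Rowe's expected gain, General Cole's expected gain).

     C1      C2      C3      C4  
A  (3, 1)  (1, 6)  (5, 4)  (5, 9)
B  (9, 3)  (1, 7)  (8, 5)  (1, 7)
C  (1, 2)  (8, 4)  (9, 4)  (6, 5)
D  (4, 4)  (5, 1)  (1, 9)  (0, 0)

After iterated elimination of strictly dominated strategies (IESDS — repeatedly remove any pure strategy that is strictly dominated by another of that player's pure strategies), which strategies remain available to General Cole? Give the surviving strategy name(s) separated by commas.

For General Cole, C3 strictly dominates C1 on the remaining rows (A: 4>1, B: 5>3, C: 4>2, D: 9>4); eliminate C1.
For General Rowe, C strictly dominates A on the remaining columns (C2: 8>1, C3: 9>5, C4: 6>5); eliminate A.
Row B is eliminated: C beats it against every remaining column (C2: 8>1, C3: 9>8, C4: 6>1).
General Rowe's strategy D is strictly dominated by C (C2: 8>5, C3: 9>1, C4: 6>0) and is removed.
Column C2 is eliminated: C4 beats it against every remaining row (C: 5>4).
For General Cole, C4 strictly dominates C3 on the remaining rows (C: 5>4); eliminate C3.
Among the remaining strategies, none is strictly dominated by another pure strategy of the same player, so the elimination stops.
Surviving strategies — General Rowe: {C}; General Cole: {C4}.

C4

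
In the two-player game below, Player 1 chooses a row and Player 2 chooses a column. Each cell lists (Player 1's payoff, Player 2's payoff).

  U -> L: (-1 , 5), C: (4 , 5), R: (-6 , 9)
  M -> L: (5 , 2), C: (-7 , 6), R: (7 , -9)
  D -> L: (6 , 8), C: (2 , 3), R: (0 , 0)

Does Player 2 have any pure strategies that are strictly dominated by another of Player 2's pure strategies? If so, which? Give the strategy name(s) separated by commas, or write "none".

none

L: no other strategy beats it everywhere (C at U (5=5); R at M (2>-9)).
C: no other strategy beats it everywhere (L at U (5=5); R at M (6>-9)).
Nothing dominates R: L at U (9>5); C at U (9>5).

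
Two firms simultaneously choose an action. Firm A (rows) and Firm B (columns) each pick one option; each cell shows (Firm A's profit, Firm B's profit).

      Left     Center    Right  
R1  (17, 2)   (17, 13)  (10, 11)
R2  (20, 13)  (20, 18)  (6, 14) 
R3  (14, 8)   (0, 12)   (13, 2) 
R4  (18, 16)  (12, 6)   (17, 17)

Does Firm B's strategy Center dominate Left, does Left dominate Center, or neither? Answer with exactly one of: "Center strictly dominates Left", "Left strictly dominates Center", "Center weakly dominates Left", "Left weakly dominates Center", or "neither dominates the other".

Compare Center to Left across each opponent action: R1: 13>2, R2: 18>13, R3: 12>8, R4: 6<16.
Center does better at R1, R2, R3 but worse at R4; neither strategy dominates the other.

neither dominates the other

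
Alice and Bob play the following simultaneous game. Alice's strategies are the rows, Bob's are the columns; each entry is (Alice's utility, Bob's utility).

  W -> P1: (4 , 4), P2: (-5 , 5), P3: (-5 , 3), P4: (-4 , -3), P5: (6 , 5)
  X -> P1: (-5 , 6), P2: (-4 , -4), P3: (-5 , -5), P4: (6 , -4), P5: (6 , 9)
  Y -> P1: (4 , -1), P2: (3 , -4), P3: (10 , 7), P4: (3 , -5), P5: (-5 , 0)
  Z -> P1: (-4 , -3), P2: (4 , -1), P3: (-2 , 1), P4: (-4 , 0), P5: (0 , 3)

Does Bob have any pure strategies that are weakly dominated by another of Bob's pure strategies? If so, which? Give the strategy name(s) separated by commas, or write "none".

P1, P2, P4

P5 weakly dominates P1 — W: 5>4, X: 9>6, Y: 0>-1, Z: 3>-3.
P5 weakly dominates P2 — W: 5=5, X: 9>-4, Y: 0>-4, Z: 3>-1.
Nothing dominates P3: P1 at Y (7>-1); P2 at Y (7>-4); P4 at W (3>-3); P5 at Y (7>0).
P4 is weakly dominated by P5 (W: 5>-3, X: 9>-4, Y: 0>-5, Z: 3>0).
P5: no other strategy beats it everywhere (P1 at W (5>4); P2 at X (9>-4); P3 at W (5>3); P4 at W (5>-3)).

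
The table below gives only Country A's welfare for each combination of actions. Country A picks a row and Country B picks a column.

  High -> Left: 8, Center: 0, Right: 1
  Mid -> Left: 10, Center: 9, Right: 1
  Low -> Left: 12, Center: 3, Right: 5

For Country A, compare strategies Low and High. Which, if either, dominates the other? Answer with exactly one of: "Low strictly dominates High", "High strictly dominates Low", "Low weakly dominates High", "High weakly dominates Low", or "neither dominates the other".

Low strictly dominates High

Compare Low to High across every action of Country B: Left: 12>8, Center: 3>0, Right: 5>1.
Low gives a strictly higher payoff against every action of Country B, so Low strictly dominates High.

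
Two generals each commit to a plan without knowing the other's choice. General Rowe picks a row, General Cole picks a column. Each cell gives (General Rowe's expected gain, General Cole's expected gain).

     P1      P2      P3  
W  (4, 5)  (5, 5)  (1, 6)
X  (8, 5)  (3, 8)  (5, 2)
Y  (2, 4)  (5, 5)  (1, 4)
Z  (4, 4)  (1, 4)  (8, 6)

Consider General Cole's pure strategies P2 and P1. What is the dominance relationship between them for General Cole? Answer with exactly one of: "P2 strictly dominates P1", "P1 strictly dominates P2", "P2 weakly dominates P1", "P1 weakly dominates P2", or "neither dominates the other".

P2's payoffs vs P1's, by General Rowe's action — W: 5=5, X: 8>5, Y: 5>4, Z: 4=4.
P2 is at least as good everywhere and strictly better somewhere (tied only at W, Z), so P2 weakly but not strictly dominates P1.

P2 weakly dominates P1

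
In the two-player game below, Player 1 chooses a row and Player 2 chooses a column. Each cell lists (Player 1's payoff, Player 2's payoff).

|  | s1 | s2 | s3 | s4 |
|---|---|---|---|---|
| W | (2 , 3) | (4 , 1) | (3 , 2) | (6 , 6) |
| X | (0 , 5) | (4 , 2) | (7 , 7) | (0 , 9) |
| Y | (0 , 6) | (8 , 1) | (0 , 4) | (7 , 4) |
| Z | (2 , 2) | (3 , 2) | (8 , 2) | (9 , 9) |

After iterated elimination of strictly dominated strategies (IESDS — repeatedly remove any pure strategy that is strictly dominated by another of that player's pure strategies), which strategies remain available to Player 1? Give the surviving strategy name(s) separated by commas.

Player 2's strategy s2 is strictly dominated by s4 (W: 6>1, X: 9>2, Y: 4>1, Z: 9>2) and is removed.
Player 1's strategy X is strictly dominated by Z (s1: 2>0, s3: 8>7, s4: 9>0) and is removed.
For Player 1, Z strictly dominates Y on the remaining columns (s1: 2>0, s3: 8>0, s4: 9>7); eliminate Y.
Player 2's strategy s1 is strictly dominated by s4 (W: 6>3, Z: 9>2) and is removed.
Player 1's strategy W is strictly dominated by Z (s3: 8>3, s4: 9>6) and is removed.
Player 2's strategy s3 is strictly dominated by s4 (Z: 9>2) and is removed.
Among the remaining strategies, none is strictly dominated by another pure strategy of the same player, so the elimination stops.
Surviving strategies — Player 1: {Z}; Player 2: {s4}.

Z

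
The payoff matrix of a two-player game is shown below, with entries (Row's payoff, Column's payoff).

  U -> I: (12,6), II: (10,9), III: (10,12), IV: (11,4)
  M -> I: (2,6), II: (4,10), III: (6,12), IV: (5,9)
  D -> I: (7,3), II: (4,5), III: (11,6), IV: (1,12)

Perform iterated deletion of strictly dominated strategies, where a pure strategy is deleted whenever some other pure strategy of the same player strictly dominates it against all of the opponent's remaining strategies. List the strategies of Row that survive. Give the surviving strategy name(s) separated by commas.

Row's strategy M is strictly dominated by U (I: 12>2, II: 10>4, III: 10>6, IV: 11>5) and is removed.
Column's strategy I is strictly dominated by II (U: 9>6, D: 5>3) and is removed.
Column II is eliminated: III beats it against every remaining row (U: 12>9, D: 6>5).
Among the remaining strategies, none is strictly dominated by another pure strategy of the same player, so the elimination stops.
Surviving strategies — Row: {U, D}; Column: {III, IV}.

U, D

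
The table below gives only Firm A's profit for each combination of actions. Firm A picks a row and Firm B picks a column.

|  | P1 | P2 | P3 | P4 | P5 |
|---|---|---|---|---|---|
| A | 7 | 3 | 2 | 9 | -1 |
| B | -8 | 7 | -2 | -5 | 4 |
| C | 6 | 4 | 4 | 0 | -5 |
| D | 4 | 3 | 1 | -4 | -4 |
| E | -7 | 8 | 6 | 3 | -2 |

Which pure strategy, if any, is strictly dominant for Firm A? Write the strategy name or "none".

A fails to dominate B at P2 (3<7).
B fails to dominate A at P1 (-8<7).
C fails to dominate A at P1 (6<7).
D fails to dominate A at P1 (4<7).
E fails to dominate A at P1 (-7<7).
No single strategy dominates all the others.

none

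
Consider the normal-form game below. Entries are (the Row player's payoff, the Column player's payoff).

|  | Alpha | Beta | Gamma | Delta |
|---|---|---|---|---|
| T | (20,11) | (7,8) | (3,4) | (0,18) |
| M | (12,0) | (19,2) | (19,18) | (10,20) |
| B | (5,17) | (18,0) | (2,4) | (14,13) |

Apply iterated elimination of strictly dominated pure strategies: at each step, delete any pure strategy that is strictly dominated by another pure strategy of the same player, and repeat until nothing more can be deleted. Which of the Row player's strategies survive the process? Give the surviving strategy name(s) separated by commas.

T, M, B

For the Column player, Delta strictly dominates Beta on the remaining rows (T: 18>8, M: 20>2, B: 13>0); eliminate Beta.
Column Gamma is eliminated: Delta beats it against every remaining row (T: 18>4, M: 20>18, B: 13>4).
Among the remaining strategies, none is strictly dominated by another pure strategy of the same player, so the elimination stops.
Surviving strategies — the Row player: {T, M, B}; the Column player: {Alpha, Delta}.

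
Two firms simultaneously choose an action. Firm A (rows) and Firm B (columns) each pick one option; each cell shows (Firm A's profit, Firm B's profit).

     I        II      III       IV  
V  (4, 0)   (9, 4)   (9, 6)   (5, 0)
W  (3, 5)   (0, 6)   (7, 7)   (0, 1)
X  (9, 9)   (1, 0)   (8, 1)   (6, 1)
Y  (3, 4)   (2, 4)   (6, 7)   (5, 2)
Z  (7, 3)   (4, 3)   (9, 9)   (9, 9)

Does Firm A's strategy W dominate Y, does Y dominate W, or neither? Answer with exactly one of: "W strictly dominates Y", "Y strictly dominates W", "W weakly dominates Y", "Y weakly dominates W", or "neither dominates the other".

neither dominates the other

W's payoffs vs Y's, by Firm B's action — I: 3=3, II: 0<2, III: 7>6, IV: 0<5.
W does better at III but worse at II, IV; neither strategy dominates the other.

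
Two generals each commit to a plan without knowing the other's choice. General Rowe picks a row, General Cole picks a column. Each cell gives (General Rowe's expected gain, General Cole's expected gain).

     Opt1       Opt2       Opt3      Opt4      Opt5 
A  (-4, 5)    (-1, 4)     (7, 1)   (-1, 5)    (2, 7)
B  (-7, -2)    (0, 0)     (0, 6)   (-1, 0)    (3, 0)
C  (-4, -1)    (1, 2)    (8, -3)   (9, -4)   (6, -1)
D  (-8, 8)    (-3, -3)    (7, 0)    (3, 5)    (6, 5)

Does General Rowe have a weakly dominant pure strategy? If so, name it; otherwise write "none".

C vs A: Opt1: -4=-4, Opt2: 1>-1, Opt3: 8>7, Opt4: 9>-1, Opt5: 6>2.
C vs B: Opt1: -4>-7, Opt2: 1>0, Opt3: 8>0, Opt4: 9>-1, Opt5: 6>3.
C vs D: Opt1: -4>-8, Opt2: 1>-3, Opt3: 8>7, Opt4: 9>3, Opt5: 6=6.
C is at least as good as every other strategy against every opponent action, so it is weakly dominant.

C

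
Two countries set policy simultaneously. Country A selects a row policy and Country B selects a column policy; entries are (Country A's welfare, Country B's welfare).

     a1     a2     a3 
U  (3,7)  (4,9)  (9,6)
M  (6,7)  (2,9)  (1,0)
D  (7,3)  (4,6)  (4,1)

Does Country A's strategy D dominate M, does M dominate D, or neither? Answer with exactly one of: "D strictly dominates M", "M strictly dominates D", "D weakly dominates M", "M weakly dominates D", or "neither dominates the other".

D strictly dominates M

Compare D to M across each choice by Country B: a1: 7>6, a2: 4>2, a3: 4>1.
D gives a strictly higher payoff against each choice by Country B, so D strictly dominates M.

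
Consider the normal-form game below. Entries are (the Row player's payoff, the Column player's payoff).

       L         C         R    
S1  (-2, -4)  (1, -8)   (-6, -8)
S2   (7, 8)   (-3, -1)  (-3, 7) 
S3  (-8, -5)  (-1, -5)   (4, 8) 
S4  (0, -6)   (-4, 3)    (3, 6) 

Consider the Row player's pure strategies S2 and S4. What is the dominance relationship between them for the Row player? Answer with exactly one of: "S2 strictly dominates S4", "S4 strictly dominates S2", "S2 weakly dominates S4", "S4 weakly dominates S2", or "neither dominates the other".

neither dominates the other

Compare S2 to S4 across each opponent action: L: 7>0, C: -3>-4, R: -3<3.
S2 does better at L, C but worse at R; neither strategy dominates the other.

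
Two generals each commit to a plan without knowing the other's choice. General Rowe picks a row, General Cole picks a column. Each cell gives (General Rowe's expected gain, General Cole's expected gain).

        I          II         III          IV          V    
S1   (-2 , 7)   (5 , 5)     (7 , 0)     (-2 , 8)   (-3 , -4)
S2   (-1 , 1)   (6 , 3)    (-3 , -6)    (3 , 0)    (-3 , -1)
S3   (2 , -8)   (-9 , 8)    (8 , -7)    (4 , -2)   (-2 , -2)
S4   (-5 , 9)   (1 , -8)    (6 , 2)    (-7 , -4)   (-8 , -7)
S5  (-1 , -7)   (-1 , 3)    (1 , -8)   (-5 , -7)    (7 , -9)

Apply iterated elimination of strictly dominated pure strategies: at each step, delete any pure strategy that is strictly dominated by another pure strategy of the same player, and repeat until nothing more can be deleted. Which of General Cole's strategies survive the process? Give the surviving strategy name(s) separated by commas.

Row S4 is eliminated: S1 beats it against every remaining column (I: -2>-5, II: 5>1, III: 7>6, IV: -2>-7, V: -3>-8).
For General Cole, II strictly dominates III on the remaining rows (S1: 5>0, S2: 3>-6, S3: 8>-7, S5: 3>-8); eliminate III.
For General Cole, II strictly dominates V on the remaining rows (S1: 5>-4, S2: 3>-1, S3: 8>-2, S5: 3>-9); eliminate V.
General Rowe's strategy S1 is strictly dominated by S2 (I: -1>-2, II: 6>5, IV: 3>-2) and is removed.
For General Cole, II strictly dominates I on the remaining rows (S2: 3>1, S3: 8>-8, S5: 3>-7); eliminate I.
For General Rowe, S2 strictly dominates S5 on the remaining columns (II: 6>-1, IV: 3>-5); eliminate S5.
For General Cole, II strictly dominates IV on the remaining rows (S2: 3>0, S3: 8>-2); eliminate IV.
For General Rowe, S2 strictly dominates S3 on the remaining columns (II: 6>-9); eliminate S3.
Among the remaining strategies, none is strictly dominated by another pure strategy of the same player, so the elimination stops.
Surviving strategies — General Rowe: {S2}; General Cole: {II}.

II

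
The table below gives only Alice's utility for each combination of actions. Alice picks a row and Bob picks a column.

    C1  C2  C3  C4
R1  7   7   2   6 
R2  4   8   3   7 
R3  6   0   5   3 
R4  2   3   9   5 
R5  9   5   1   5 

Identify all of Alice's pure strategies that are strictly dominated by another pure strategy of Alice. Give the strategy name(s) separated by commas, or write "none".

Nothing dominates R1: R2 at C1 (7>4); R3 at C1 (7>6); R4 at C1 (7>2); R5 at C2 (7>5).
Nothing dominates R2: R1 at C2 (8>7); R3 at C2 (8>0); R4 at C1 (4>2); R5 at C2 (8>5).
R3: no other strategy beats it everywhere (R1 at C3 (5>2); R2 at C1 (6>4); R4 at C1 (6>2); R5 at C3 (5>1)).
Nothing dominates R4: R1 at C3 (9>2); R2 at C3 (9>3); R3 at C2 (3>0); R5 at C3 (9>1).
R5: no other strategy beats it everywhere (R1 at C1 (9>7); R2 at C1 (9>4); R3 at C1 (9>6); R4 at C1 (9>2)).

none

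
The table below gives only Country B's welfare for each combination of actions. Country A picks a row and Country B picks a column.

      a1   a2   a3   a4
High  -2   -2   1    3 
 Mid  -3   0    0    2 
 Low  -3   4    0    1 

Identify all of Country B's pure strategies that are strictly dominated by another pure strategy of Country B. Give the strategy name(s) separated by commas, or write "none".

a1, a3

a1: dominated, since a3 does at least as well everywhere (High: 1>-2, Mid: 0>-3, Low: 0>-3).
a2 is not dominated — it holds its own against a1 at High (-2=-2); a3 at Mid (0=0); a4 at Low (4>1).
a4 strictly dominates a3 — High: 3>1, Mid: 2>0, Low: 1>0.
a4 is not dominated — it holds its own against a1 at High (3>-2); a2 at High (3>-2); a3 at High (3>1).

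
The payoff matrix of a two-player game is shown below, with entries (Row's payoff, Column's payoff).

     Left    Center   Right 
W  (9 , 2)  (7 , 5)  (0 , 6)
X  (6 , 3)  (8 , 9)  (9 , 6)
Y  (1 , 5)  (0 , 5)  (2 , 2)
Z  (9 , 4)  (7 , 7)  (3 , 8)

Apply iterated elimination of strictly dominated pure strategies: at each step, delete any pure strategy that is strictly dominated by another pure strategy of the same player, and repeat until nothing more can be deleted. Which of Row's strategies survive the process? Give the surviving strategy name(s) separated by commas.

Row's strategy Y is strictly dominated by X (Left: 6>1, Center: 8>0, Right: 9>2) and is removed.
For Column, Center strictly dominates Left on the remaining rows (W: 5>2, X: 9>3, Z: 7>4); eliminate Left.
Row W is eliminated: X beats it against every remaining column (Center: 8>7, Right: 9>0).
For Row, X strictly dominates Z on the remaining columns (Center: 8>7, Right: 9>3); eliminate Z.
Column Right is eliminated: Center beats it against every remaining row (X: 9>6).
Among the remaining strategies, none is strictly dominated by another pure strategy of the same player, so the elimination stops.
Surviving strategies — Row: {X}; Column: {Center}.

X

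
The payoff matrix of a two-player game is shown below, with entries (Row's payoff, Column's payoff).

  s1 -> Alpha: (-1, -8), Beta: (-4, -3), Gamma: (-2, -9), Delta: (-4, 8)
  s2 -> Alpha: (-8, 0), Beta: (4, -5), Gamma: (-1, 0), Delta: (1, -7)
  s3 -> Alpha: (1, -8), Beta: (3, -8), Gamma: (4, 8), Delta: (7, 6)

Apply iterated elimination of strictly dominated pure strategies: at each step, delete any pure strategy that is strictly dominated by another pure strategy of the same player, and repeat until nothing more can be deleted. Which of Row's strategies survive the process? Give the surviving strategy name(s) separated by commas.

For Row, s3 strictly dominates s1 on the remaining columns (Alpha: 1>-1, Beta: 3>-4, Gamma: 4>-2, Delta: 7>-4); eliminate s1.
Column Beta is eliminated: Gamma beats it against every remaining row (s2: 0>-5, s3: 8>-8).
For Row, s3 strictly dominates s2 on the remaining columns (Alpha: 1>-8, Gamma: 4>-1, Delta: 7>1); eliminate s2.
For Column, Gamma strictly dominates Alpha on the remaining rows (s3: 8>-8); eliminate Alpha.
Column's strategy Delta is strictly dominated by Gamma (s3: 8>6) and is removed.
Among the remaining strategies, none is strictly dominated by another pure strategy of the same player, so the elimination stops.
Surviving strategies — Row: {s3}; Column: {Gamma}.

s3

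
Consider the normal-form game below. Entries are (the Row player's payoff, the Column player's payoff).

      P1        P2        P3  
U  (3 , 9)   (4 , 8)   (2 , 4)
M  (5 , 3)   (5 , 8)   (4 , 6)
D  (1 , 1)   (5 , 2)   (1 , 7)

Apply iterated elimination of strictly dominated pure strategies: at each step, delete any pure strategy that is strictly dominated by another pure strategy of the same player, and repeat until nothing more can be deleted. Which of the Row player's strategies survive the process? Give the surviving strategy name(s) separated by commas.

M, D

For the Row player, M strictly dominates U on the remaining columns (P1: 5>3, P2: 5>4, P3: 4>2); eliminate U.
The Column player's strategy P1 is strictly dominated by P2 (M: 8>3, D: 2>1) and is removed.
Among the remaining strategies, none is strictly dominated by another pure strategy of the same player, so the elimination stops.
Surviving strategies — the Row player: {M, D}; the Column player: {P2, P3}.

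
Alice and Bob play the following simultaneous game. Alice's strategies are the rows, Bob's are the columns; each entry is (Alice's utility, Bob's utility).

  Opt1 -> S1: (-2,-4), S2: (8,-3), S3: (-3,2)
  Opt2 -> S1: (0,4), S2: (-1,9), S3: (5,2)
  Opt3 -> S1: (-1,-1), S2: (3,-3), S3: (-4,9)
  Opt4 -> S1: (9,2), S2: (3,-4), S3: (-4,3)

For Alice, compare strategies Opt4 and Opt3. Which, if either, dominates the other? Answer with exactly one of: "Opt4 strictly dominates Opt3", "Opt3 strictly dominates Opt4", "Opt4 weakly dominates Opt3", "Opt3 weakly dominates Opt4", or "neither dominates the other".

Compare Opt4 to Opt3 across each opponent action: S1: 9>-1, S2: 3=3, S3: -4=-4.
Opt4 is at least as good everywhere and strictly better somewhere (tied only at S2, S3), so Opt4 weakly but not strictly dominates Opt3.

Opt4 weakly dominates Opt3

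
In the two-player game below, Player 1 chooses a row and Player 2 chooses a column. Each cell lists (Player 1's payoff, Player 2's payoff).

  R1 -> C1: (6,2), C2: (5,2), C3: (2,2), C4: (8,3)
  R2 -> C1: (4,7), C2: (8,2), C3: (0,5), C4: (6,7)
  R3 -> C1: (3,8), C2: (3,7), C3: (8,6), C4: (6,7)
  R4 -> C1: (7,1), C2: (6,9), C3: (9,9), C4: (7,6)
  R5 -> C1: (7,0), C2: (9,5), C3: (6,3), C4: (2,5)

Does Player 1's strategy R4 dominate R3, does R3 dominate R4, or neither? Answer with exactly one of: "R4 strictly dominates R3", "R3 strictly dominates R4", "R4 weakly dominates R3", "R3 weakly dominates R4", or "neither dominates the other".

R4's payoffs vs R3's, by Player 2's action — C1: 7>3, C2: 6>3, C3: 9>8, C4: 7>6.
R4 gives a strictly higher payoff against each choice by Player 2, so R4 strictly dominates R3.

R4 strictly dominates R3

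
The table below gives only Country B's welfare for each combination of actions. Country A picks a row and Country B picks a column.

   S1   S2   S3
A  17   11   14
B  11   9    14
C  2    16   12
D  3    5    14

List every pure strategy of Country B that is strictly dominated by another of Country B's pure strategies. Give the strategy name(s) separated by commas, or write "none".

Nothing dominates S1: S2 at A (17>11); S3 at A (17>14).
S2 is not dominated — it holds its own against S1 at C (16>2); S3 at C (16>12).
Nothing dominates S3: S1 at B (14>11); S2 at A (14>11).

none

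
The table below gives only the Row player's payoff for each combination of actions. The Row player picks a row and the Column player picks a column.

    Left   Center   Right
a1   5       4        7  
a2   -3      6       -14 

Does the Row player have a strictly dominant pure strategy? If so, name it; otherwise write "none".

a1 fails to dominate a2 at Center (4<6).
a2 fails to dominate a1 at Left (-3<5).
No single strategy dominates all the others.

none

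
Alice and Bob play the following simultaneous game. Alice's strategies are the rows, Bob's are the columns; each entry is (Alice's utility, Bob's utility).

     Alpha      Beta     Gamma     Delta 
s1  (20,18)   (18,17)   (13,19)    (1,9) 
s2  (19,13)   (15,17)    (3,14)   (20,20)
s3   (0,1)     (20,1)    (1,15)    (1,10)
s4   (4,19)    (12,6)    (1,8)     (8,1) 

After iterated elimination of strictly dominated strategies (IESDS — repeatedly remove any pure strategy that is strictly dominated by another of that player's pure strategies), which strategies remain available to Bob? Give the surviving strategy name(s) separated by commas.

Alice's strategy s4 is strictly dominated by s2 (Alpha: 19>4, Beta: 15>12, Gamma: 3>1, Delta: 20>8) and is removed.
Column Alpha is eliminated: Gamma beats it against every remaining row (s1: 19>18, s2: 14>13, s3: 15>1).
Among the remaining strategies, none is strictly dominated by another pure strategy of the same player, so the elimination stops.
Surviving strategies — Alice: {s1, s2, s3}; Bob: {Beta, Gamma, Delta}.

Beta, Gamma, Delta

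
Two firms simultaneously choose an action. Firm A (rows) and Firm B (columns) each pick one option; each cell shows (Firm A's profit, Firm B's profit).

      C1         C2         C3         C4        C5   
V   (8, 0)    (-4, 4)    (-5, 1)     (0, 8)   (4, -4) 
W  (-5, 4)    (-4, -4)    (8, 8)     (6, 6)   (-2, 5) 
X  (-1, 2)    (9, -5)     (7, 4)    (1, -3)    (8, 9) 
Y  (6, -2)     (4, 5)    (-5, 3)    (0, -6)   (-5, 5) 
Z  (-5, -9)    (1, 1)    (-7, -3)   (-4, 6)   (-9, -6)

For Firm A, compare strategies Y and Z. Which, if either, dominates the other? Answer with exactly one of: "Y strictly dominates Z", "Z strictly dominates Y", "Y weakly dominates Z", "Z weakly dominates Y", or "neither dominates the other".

Y strictly dominates Z

Y's payoffs vs Z's, by Firm B's action — C1: 6>-5, C2: 4>1, C3: -5>-7, C4: 0>-4, C5: -5>-9.
Y gives a strictly higher payoff against each choice by Firm B, so Y strictly dominates Z.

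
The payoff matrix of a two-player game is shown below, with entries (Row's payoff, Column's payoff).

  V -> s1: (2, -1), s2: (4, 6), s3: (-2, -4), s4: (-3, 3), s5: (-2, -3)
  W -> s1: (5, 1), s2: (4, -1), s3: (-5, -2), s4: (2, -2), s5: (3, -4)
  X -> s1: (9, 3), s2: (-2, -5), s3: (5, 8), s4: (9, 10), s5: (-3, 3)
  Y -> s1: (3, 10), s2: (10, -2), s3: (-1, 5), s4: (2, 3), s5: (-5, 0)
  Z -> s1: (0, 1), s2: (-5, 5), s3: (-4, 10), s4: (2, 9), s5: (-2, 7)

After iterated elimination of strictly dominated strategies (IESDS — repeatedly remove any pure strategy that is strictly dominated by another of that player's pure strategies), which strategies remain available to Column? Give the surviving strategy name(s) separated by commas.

s4

Column s5 is eliminated: s4 beats it against every remaining row (V: 3>-3, W: -2>-4, X: 10>3, Y: 3>0, Z: 9>7).
Row's strategy V is strictly dominated by Y (s1: 3>2, s2: 10>4, s3: -1>-2, s4: 2>-3) and is removed.
For Row, X strictly dominates Z on the remaining columns (s1: 9>0, s2: -2>-5, s3: 5>-4, s4: 9>2); eliminate Z.
Column's strategy s2 is strictly dominated by s1 (W: 1>-1, X: 3>-5, Y: 10>-2) and is removed.
Row W is eliminated: X beats it against every remaining column (s1: 9>5, s3: 5>-5, s4: 9>2).
Row's strategy Y is strictly dominated by X (s1: 9>3, s3: 5>-1, s4: 9>2) and is removed.
Column s1 is eliminated: s3 beats it against every remaining row (X: 8>3).
Column's strategy s3 is strictly dominated by s4 (X: 10>8) and is removed.
Among the remaining strategies, none is strictly dominated by another pure strategy of the same player, so the elimination stops.
Surviving strategies — Row: {X}; Column: {s4}.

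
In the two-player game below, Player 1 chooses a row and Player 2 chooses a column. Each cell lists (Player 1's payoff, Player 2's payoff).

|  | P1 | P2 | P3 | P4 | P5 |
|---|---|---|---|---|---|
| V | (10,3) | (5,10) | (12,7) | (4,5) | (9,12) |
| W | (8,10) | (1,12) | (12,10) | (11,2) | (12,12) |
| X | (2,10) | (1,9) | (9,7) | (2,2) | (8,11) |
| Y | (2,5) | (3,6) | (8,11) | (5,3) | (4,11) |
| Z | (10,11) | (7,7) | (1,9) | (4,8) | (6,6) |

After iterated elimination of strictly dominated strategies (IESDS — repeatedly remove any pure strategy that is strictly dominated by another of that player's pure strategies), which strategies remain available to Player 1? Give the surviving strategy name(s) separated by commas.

V, W, Z

Player 1's strategy X is strictly dominated by V (P1: 10>2, P2: 5>1, P3: 12>9, P4: 4>2, P5: 9>8) and is removed.
Player 2's strategy P4 is strictly dominated by P3 (V: 7>5, W: 10>2, Y: 11>3, Z: 9>8) and is removed.
Player 1's strategy Y is strictly dominated by V (P1: 10>2, P2: 5>3, P3: 12>8, P5: 9>4) and is removed.
Among the remaining strategies, none is strictly dominated by another pure strategy of the same player, so the elimination stops.
Surviving strategies — Player 1: {V, W, Z}; Player 2: {P1, P2, P3, P5}.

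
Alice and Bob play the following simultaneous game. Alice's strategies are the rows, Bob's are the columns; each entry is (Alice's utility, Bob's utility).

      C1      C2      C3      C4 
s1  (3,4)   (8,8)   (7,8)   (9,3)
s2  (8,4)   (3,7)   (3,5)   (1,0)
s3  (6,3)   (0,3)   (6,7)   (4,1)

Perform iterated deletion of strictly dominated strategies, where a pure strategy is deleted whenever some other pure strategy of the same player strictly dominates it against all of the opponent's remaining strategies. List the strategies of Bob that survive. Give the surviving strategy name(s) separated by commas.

C2, C3

For Bob, C3 strictly dominates C1 on the remaining rows (s1: 8>4, s2: 5>4, s3: 7>3); eliminate C1.
Alice's strategy s2 is strictly dominated by s1 (C2: 8>3, C3: 7>3, C4: 9>1) and is removed.
For Alice, s1 strictly dominates s3 on the remaining columns (C2: 8>0, C3: 7>6, C4: 9>4); eliminate s3.
Bob's strategy C4 is strictly dominated by C2 (s1: 8>3) and is removed.
Among the remaining strategies, none is strictly dominated by another pure strategy of the same player, so the elimination stops.
Surviving strategies — Alice: {s1}; Bob: {C2, C3}.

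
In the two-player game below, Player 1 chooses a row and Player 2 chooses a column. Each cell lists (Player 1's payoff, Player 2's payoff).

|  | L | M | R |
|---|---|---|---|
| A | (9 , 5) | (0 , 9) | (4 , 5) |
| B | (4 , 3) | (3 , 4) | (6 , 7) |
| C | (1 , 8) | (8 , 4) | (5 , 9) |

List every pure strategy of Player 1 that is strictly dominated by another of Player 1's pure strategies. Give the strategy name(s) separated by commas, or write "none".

none

A: no other strategy beats it everywhere (B at L (9>4); C at L (9>1)).
B: no other strategy beats it everywhere (A at M (3>0); C at L (4>1)).
Nothing dominates C: A at M (8>0); B at M (8>3).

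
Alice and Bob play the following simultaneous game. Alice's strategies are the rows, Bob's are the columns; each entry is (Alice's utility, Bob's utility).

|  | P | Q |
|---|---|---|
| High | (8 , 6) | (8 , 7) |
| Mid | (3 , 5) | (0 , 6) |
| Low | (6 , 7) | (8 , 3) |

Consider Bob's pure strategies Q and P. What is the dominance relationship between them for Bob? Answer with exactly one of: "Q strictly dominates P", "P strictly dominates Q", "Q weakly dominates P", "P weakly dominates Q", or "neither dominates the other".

Q's payoffs vs P's, by Alice's action — High: 7>6, Mid: 6>5, Low: 3<7.
Q does better at High, Mid but worse at Low; neither strategy dominates the other.

neither dominates the other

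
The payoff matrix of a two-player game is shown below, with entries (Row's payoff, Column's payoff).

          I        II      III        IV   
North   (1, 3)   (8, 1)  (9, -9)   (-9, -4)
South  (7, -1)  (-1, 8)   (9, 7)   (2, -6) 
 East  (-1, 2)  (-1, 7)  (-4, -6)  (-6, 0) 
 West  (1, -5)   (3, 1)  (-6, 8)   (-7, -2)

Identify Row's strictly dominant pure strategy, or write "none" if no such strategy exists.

North fails to dominate South at I (1<7).
South fails to dominate North at II (-1<8).
East fails to dominate North at I (-1<1).
West fails to dominate North at I (1=1).
No single strategy dominates all the others.

none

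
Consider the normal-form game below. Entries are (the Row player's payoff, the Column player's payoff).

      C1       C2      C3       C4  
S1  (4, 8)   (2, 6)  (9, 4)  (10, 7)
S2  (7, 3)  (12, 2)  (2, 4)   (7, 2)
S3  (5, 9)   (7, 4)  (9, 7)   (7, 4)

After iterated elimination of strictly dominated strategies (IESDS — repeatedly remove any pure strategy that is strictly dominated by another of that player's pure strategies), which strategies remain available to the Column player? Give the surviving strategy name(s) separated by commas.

C1, C3

For the Column player, C1 strictly dominates C2 on the remaining rows (S1: 8>6, S2: 3>2, S3: 9>4); eliminate C2.
Column C4 is eliminated: C1 beats it against every remaining row (S1: 8>7, S2: 3>2, S3: 9>4).
Among the remaining strategies, none is strictly dominated by another pure strategy of the same player, so the elimination stops.
Surviving strategies — the Row player: {S1, S2, S3}; the Column player: {C1, C3}.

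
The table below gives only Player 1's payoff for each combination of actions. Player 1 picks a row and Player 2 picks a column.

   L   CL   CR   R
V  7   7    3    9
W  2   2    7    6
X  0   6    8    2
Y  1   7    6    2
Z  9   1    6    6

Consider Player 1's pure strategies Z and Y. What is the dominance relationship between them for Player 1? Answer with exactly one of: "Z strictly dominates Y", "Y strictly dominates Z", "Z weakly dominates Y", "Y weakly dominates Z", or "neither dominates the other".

Compare Z to Y across every action of Player 2: L: 9>1, CL: 1<7, CR: 6=6, R: 6>2.
Z does better at L, R but worse at CL; neither strategy dominates the other.

neither dominates the other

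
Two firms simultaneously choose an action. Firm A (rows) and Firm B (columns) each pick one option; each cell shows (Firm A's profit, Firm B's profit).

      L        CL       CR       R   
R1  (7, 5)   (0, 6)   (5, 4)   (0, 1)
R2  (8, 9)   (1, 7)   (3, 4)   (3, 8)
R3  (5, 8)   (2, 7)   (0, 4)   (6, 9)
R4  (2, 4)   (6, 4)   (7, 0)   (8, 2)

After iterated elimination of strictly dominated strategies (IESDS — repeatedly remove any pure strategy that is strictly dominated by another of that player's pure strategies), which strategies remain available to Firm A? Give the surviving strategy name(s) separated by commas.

R2, R3, R4

Column CR is eliminated: L beats it against every remaining row (R1: 5>4, R2: 9>4, R3: 8>4, R4: 4>0).
For Firm A, R2 strictly dominates R1 on the remaining columns (L: 8>7, CL: 1>0, R: 3>0); eliminate R1.
Among the remaining strategies, none is strictly dominated by another pure strategy of the same player, so the elimination stops.
Surviving strategies — Firm A: {R2, R3, R4}; Firm B: {L, CL, R}.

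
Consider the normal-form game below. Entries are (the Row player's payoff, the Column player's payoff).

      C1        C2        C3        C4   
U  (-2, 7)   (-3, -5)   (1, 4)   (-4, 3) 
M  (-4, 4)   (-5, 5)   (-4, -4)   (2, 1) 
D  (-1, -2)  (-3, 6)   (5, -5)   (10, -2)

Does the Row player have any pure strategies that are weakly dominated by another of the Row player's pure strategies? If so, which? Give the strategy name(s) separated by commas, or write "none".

U is weakly dominated by D (C1: -1>-2, C2: -3=-3, C3: 5>1, C4: 10>-4).
M: dominated, since D does at least as well everywhere (C1: -1>-4, C2: -3>-5, C3: 5>-4, C4: 10>2).
Nothing dominates D: U at C1 (-1>-2); M at C1 (-1>-4).

U, M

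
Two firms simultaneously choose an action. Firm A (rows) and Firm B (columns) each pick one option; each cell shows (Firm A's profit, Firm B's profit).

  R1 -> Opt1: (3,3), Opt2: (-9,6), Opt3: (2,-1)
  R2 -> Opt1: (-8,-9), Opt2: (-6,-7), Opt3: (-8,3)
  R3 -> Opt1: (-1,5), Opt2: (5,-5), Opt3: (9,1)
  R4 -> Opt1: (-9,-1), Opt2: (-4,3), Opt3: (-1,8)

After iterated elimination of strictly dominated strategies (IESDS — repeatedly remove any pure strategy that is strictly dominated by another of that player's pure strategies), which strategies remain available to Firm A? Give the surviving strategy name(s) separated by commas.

Firm A's strategy R2 is strictly dominated by R3 (Opt1: -1>-8, Opt2: 5>-6, Opt3: 9>-8) and is removed.
Firm A's strategy R4 is strictly dominated by R3 (Opt1: -1>-9, Opt2: 5>-4, Opt3: 9>-1) and is removed.
For Firm B, Opt1 strictly dominates Opt3 on the remaining rows (R1: 3>-1, R3: 5>1); eliminate Opt3.
Among the remaining strategies, none is strictly dominated by another pure strategy of the same player, so the elimination stops.
Surviving strategies — Firm A: {R1, R3}; Firm B: {Opt1, Opt2}.

R1, R3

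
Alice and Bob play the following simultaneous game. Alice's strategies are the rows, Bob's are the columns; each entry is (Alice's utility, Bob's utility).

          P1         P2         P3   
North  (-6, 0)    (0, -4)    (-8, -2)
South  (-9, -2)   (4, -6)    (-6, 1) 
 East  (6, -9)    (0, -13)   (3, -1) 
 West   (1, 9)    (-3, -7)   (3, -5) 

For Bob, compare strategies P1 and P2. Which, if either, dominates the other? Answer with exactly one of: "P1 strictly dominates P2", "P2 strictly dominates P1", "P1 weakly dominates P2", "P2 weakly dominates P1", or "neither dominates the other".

P1 strictly dominates P2

P1's payoffs vs P2's, by Alice's action — North: 0>-4, South: -2>-6, East: -9>-13, West: 9>-7.
Every comparison favours P1, so P1 strictly dominates P2.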